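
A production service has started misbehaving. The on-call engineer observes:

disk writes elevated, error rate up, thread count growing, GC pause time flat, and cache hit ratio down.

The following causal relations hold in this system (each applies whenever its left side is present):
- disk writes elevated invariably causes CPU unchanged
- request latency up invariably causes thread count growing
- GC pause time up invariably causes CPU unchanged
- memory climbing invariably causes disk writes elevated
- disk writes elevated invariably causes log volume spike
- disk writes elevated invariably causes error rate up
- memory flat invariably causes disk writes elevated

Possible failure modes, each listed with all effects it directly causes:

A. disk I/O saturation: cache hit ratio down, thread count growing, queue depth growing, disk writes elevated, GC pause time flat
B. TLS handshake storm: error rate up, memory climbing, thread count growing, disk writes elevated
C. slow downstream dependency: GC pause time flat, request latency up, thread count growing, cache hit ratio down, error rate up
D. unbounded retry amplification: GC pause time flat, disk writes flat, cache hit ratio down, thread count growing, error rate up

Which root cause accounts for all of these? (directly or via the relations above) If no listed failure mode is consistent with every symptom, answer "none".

A

Testing each hypothesis:
(A) disk I/O saturation — accounts for every observation (error rate up through disk writes elevated → error rate up)
(B) TLS handshake storm — does not account for GC pause time flat, cache hit ratio down
(C) slow downstream dependency — does not account for disk writes elevated
(D) unbounded retry amplification — disk writes elevated miss; error rate up match; thread count growing match; GC pause time flat match; cache hit ratio down match
(A) is the only candidate with no mismatches.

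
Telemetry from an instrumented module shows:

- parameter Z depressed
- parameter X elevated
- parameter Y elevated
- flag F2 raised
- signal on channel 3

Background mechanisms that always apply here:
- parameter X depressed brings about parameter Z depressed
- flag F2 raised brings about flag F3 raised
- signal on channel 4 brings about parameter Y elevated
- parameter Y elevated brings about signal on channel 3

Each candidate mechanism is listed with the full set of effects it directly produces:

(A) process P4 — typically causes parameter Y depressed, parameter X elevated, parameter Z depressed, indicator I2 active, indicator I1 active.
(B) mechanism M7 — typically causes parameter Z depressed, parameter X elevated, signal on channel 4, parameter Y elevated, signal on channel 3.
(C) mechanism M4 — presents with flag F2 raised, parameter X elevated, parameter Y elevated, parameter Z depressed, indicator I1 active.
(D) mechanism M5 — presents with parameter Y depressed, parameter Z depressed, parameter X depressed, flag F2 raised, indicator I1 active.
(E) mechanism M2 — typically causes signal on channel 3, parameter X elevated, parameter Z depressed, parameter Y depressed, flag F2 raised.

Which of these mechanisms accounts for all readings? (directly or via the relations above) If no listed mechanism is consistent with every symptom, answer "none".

C

Testing each hypothesis:
(A) process P4 — fails on parameter Y elevated, flag F2 raised, signal on channel 3 (predicts parameter Y depressed, not parameter Y elevated)
(B) mechanism M7 — parameter Z depressed match; parameter X elevated match; parameter Y elevated match; flag F2 raised miss; signal on channel 3 match
(C) mechanism M4 — parameter Z depressed match; parameter X elevated match; parameter Y elevated match; flag F2 raised match; signal on channel 3 match (through parameter Y elevated → signal on channel 3)
(D) mechanism M5 — parameter Z depressed match; parameter X elevated miss; parameter Y elevated miss; flag F2 raised match; signal on channel 3 miss
(E) mechanism M2 — fails on parameter Y elevated (predicts parameter Y depressed, not parameter Y elevated)
(C) alone accounts for all the evidence.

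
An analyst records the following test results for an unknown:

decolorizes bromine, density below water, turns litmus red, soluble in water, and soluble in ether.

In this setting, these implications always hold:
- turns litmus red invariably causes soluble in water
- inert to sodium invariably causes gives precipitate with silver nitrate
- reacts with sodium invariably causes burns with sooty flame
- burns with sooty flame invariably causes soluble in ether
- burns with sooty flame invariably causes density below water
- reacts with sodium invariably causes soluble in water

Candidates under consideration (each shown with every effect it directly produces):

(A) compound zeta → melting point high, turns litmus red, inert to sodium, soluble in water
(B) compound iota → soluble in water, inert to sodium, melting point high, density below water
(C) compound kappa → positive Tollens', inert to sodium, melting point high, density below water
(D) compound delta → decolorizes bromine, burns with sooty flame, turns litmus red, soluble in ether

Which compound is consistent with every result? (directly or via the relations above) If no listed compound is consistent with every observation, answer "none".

D

Testing each hypothesis:
(A) compound zeta — does not account for decolorizes bromine, density below water, soluble in ether
(B) compound iota — does not account for decolorizes bromine, turns litmus red, soluble in ether
(C) compound kappa — does not account for decolorizes bromine, turns litmus red, soluble in water, soluble in ether
(D) compound delta — decolorizes bromine ✓; density below water ✓ (by burns with sooty flame → density below water); turns litmus red ✓; soluble in water ✓ (by turns litmus red → soluble in water); soluble in ether ✓
(D) alone accounts for all the evidence.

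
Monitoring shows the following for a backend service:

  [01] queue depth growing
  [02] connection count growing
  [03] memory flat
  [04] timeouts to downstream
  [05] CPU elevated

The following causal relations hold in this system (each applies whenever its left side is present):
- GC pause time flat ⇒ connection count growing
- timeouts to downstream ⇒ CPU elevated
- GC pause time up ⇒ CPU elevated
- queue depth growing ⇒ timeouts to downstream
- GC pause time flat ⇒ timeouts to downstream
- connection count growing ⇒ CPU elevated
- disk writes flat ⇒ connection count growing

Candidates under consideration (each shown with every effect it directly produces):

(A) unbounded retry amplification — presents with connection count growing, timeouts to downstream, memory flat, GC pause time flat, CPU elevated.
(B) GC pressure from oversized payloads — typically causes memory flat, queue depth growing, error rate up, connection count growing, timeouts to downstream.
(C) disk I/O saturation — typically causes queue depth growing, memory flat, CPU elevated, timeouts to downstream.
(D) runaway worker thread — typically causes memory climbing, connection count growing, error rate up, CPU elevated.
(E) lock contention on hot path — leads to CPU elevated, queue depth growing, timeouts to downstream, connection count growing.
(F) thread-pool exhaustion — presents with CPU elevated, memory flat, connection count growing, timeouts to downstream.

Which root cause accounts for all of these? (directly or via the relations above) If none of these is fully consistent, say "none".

B

Per-candidate check:
(A) unbounded retry amplification — queue depth growing ✗; connection count growing ✓; memory flat ✓; timeouts to downstream ✓; CPU elevated ✓
(B) GC pressure from oversized payloads — queue depth growing ✓; connection count growing ✓; memory flat ✓; timeouts to downstream ✓; CPU elevated ✓ (via timeouts to downstream → CPU elevated)
(C) disk I/O saturation — does not account for connection count growing
(D) runaway worker thread — queue depth growing ✗; connection count growing ✓; memory flat ✗; timeouts to downstream ✗; CPU elevated ✓
(E) lock contention on hot path — does not account for memory flat
(F) thread-pool exhaustion — queue depth growing ✗; connection count growing ✓; memory flat ✓; timeouts to downstream ✓; CPU elevated ✓
(B) alone accounts for all the evidence.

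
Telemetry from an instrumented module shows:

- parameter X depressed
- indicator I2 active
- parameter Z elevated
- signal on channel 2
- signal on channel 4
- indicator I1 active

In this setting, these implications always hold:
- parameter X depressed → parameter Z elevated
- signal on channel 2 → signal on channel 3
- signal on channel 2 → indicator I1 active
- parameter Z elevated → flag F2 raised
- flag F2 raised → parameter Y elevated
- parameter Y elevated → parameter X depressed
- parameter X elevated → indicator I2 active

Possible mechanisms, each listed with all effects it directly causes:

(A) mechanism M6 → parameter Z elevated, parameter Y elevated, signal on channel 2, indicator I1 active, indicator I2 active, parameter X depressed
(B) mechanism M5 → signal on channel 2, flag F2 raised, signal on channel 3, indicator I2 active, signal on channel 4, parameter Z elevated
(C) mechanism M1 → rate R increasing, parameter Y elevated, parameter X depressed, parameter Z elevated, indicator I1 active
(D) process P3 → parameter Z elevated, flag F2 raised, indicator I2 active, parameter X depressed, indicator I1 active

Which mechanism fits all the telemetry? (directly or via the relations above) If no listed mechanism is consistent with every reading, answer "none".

For each candidate, compare predicted effects to what was observed:
(A) mechanism M6 — parameter X depressed yes; indicator I2 active yes; parameter Z elevated yes; signal on channel 2 yes; signal on channel 4 NO; indicator I1 active yes
(B) mechanism M5 — parameter X depressed yes (through flag F2 raised → parameter Y elevated → parameter X depressed); indicator I2 active yes; parameter Z elevated yes; signal on channel 2 yes; signal on channel 4 yes; indicator I1 active yes (through signal on channel 2 → indicator I1 active)
(C) mechanism M1 — does not account for indicator I2 active, signal on channel 2, signal on channel 4
(D) process P3 — does not account for signal on channel 2, signal on channel 4
(B) is the only candidate with no mismatches.

B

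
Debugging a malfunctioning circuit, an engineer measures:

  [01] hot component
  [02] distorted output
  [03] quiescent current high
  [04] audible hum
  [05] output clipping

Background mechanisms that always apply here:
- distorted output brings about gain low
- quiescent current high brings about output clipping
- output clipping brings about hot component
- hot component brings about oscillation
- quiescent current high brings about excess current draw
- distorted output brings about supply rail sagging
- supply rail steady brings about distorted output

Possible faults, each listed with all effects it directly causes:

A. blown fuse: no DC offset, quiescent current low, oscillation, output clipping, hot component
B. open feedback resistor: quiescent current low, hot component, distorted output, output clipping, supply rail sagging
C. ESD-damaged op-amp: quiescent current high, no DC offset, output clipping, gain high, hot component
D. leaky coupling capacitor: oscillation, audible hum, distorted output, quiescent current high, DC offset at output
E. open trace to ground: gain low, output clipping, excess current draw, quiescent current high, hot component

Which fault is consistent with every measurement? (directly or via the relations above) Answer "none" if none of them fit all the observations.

D

For each candidate, compare predicted effects to what was observed:
(A) blown fuse — hot component ✓; distorted output ✗; quiescent current high ✗; audible hum ✗; output clipping ✓
(B) open feedback resistor — hot component ✓; distorted output ✓; quiescent current high ✗; audible hum ✗; output clipping ✓
(C) ESD-damaged op-amp — does not account for distorted output, audible hum
(D) leaky coupling capacitor — hot component ✓ (through quiescent current high → output clipping → hot component); distorted output ✓; quiescent current high ✓; audible hum ✓; output clipping ✓ (through quiescent current high → output clipping)
(E) open trace to ground — hot component ✓; distorted output ✗; quiescent current high ✓; audible hum ✗; output clipping ✓
(D) is the only candidate with no mismatches.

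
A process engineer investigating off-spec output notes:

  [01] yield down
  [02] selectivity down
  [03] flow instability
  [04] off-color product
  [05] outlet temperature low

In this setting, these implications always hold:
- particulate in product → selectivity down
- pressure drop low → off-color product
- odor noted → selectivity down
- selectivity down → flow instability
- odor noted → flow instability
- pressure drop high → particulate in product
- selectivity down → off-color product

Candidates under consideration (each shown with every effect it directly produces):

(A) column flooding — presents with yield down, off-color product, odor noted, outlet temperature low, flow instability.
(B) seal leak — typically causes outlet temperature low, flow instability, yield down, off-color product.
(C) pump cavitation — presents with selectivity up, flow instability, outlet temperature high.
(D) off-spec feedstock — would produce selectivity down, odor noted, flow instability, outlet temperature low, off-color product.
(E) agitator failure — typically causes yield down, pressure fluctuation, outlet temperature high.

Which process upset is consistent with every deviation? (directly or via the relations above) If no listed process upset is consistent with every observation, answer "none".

A

Checking each candidate against the observations:
(A) column flooding — yield down yes; selectivity down yes (via odor noted → selectivity down); flow instability yes; off-color product yes; outlet temperature low yes
(B) seal leak — does not account for selectivity down
(C) pump cavitation — fails on yield down, selectivity down, off-color product, outlet temperature low (predicts selectivity up, not selectivity down; predicts outlet temperature high, not outlet temperature low)
(D) off-spec feedstock — yield down NO; selectivity down yes; flow instability yes; off-color product yes; outlet temperature low yes
(E) agitator failure — fails on selectivity down, flow instability, off-color product, outlet temperature low (predicts outlet temperature high, not outlet temperature low)
(A) is the only candidate with no mismatches.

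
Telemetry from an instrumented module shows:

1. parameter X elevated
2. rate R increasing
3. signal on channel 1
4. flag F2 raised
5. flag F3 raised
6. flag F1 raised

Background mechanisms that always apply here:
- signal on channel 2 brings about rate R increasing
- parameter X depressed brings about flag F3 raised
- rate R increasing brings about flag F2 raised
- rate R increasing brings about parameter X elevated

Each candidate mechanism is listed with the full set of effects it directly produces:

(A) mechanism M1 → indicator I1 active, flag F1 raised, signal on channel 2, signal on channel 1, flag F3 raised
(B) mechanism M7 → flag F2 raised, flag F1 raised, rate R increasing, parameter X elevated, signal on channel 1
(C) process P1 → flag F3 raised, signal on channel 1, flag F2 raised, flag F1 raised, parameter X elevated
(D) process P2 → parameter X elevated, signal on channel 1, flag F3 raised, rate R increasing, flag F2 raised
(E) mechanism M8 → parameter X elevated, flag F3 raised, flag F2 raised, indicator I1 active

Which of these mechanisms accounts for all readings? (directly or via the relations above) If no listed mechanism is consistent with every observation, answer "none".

A

For each candidate, compare predicted effects to what was observed:
(A) mechanism M1 — parameter X elevated yes (through signal on channel 2 → rate R increasing → parameter X elevated); rate R increasing yes (through signal on channel 2 → rate R increasing); signal on channel 1 yes; flag F2 raised yes (through signal on channel 2 → rate R increasing → flag F2 raised); flag F3 raised yes; flag F1 raised yes
(B) mechanism M7 — does not account for flag F3 raised
(C) process P1 — does not account for rate R increasing
(D) process P2 — parameter X elevated yes; rate R increasing yes; signal on channel 1 yes; flag F2 raised yes; flag F3 raised yes; flag F1 raised NO
(E) mechanism M8 — parameter X elevated yes; rate R increasing NO; signal on channel 1 NO; flag F2 raised yes; flag F3 raised yes; flag F1 raised NO
(A) alone accounts for all the evidence.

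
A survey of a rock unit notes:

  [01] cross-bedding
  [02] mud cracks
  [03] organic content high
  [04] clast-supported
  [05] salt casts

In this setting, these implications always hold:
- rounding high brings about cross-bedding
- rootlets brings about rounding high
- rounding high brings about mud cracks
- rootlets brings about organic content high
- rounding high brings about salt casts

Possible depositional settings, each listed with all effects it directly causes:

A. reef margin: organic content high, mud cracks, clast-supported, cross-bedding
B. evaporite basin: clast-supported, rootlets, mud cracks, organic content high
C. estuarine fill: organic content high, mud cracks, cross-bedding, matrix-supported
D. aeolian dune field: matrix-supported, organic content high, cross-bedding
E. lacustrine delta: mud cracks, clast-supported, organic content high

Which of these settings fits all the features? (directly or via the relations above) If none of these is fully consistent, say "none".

B

Checking each candidate against the observations:
(A) reef margin — cross-bedding +; mud cracks +; organic content high +; clast-supported +; salt casts -
(B) evaporite basin — accounts for every observation (cross-bedding by rootlets → rounding high → cross-bedding)
(C) estuarine fill — cross-bedding +; mud cracks +; organic content high +; clast-supported -; salt casts -
(D) aeolian dune field — fails on mud cracks, clast-supported, salt casts (predicts matrix-supported, not clast-supported)
(E) lacustrine delta — does not account for cross-bedding, salt casts
(B) alone accounts for all the evidence.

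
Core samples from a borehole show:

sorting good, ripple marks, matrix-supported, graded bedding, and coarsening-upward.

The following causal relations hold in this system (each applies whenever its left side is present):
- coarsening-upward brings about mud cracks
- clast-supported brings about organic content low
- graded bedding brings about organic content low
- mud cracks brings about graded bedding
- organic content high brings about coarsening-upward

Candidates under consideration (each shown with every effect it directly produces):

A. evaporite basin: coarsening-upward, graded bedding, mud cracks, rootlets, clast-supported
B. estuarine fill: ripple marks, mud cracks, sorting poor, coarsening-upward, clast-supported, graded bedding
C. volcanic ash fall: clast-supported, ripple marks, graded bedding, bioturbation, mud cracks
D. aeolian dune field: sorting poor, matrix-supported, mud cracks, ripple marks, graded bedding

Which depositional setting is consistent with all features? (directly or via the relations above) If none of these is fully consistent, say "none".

For each candidate, compare predicted effects to what was observed:
(A) evaporite basin — sorting good -; ripple marks -; matrix-supported -; graded bedding +; coarsening-upward +
(B) estuarine fill — sorting good -; ripple marks +; matrix-supported -; graded bedding +; coarsening-upward +
(C) volcanic ash fall — fails on sorting good, matrix-supported, coarsening-upward (predicts clast-supported, not matrix-supported)
(D) aeolian dune field — sorting good -; ripple marks +; matrix-supported +; graded bedding +; coarsening-upward -
None of the listed candidates fits everything.

none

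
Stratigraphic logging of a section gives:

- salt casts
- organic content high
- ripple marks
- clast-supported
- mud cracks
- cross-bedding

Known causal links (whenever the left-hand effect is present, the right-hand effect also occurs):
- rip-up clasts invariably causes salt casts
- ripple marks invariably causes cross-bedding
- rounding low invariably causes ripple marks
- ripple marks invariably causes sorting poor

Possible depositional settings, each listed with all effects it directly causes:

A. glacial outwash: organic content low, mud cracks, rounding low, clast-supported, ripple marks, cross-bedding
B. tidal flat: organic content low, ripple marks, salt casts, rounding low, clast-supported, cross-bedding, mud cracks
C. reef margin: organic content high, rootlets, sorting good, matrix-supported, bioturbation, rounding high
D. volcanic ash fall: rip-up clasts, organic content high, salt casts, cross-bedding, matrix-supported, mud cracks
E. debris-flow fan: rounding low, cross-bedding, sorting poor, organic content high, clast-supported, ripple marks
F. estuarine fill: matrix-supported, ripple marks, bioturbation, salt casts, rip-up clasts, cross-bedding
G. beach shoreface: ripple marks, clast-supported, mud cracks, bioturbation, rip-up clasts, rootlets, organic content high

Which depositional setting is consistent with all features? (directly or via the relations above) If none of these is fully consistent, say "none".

G

Checking each candidate against the observations:
(A) glacial outwash — fails on salt casts, organic content high (predicts organic content low, not organic content high)
(B) tidal flat — salt casts ✓; organic content high ✗; ripple marks ✓; clast-supported ✓; mud cracks ✓; cross-bedding ✓
(C) reef margin — salt casts ✗; organic content high ✓; ripple marks ✗; clast-supported ✗; mud cracks ✗; cross-bedding ✗
(D) volcanic ash fall — fails on ripple marks, clast-supported (predicts matrix-supported, not clast-supported)
(E) debris-flow fan — salt casts ✗; organic content high ✓; ripple marks ✓; clast-supported ✓; mud cracks ✗; cross-bedding ✓
(F) estuarine fill — fails on organic content high, clast-supported, mud cracks (predicts matrix-supported, not clast-supported)
(G) beach shoreface — accounts for every observation (salt casts by rip-up clasts → salt casts)
Only (G) is consistent with every observation.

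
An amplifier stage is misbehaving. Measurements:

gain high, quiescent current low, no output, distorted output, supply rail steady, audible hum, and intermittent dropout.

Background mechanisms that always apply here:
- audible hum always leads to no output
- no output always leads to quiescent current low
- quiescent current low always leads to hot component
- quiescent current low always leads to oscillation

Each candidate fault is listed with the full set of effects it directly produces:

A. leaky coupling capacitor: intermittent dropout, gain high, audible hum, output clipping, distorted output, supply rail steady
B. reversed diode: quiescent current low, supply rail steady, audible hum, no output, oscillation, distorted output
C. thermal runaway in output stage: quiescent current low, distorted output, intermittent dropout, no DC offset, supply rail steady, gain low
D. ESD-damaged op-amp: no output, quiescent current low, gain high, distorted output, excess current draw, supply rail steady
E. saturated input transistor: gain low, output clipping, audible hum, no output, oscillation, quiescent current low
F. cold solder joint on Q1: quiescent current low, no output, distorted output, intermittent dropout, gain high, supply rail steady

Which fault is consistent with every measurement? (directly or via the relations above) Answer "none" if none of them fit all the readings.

A

For each candidate, compare predicted effects to what was observed:
(A) leaky coupling capacitor — gain high match; quiescent current low match (through audible hum → no output → quiescent current low); no output match (through audible hum → no output); distorted output match; supply rail steady match; audible hum match; intermittent dropout match
(B) reversed diode — does not account for gain high, intermittent dropout
(C) thermal runaway in output stage — fails on gain high, no output, audible hum (predicts gain low, not gain high)
(D) ESD-damaged op-amp — gain high match; quiescent current low match; no output match; distorted output match; supply rail steady match; audible hum miss; intermittent dropout miss
(E) saturated input transistor — gain high miss; quiescent current low match; no output match; distorted output miss; supply rail steady miss; audible hum match; intermittent dropout miss
(F) cold solder joint on Q1 — does not account for audible hum
(A) is the only candidate with no mismatches.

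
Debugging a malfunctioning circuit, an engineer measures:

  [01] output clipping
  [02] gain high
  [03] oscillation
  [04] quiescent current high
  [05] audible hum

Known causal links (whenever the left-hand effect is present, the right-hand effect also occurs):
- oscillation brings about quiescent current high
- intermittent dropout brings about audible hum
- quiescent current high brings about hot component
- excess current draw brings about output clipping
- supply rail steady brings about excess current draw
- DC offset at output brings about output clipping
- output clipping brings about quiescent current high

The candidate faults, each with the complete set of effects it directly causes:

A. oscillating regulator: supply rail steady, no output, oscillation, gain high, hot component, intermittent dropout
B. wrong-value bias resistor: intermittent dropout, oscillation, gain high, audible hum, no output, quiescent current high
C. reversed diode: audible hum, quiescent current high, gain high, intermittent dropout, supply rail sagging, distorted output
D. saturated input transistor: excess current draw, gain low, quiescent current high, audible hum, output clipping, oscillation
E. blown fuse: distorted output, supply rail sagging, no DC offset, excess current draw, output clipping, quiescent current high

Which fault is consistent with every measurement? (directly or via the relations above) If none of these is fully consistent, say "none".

For each candidate, compare predicted effects to what was observed:
(A) oscillating regulator — output clipping + (via supply rail steady → excess current draw → output clipping); gain high +; oscillation +; quiescent current high + (via oscillation → quiescent current high); audible hum + (via intermittent dropout → audible hum)
(B) wrong-value bias resistor — output clipping -; gain high +; oscillation +; quiescent current high +; audible hum +
(C) reversed diode — does not account for output clipping, oscillation
(D) saturated input transistor — fails on gain high (predicts gain low, not gain high)
(E) blown fuse — does not account for gain high, oscillation, audible hum
Only (A) is consistent with every observation.

A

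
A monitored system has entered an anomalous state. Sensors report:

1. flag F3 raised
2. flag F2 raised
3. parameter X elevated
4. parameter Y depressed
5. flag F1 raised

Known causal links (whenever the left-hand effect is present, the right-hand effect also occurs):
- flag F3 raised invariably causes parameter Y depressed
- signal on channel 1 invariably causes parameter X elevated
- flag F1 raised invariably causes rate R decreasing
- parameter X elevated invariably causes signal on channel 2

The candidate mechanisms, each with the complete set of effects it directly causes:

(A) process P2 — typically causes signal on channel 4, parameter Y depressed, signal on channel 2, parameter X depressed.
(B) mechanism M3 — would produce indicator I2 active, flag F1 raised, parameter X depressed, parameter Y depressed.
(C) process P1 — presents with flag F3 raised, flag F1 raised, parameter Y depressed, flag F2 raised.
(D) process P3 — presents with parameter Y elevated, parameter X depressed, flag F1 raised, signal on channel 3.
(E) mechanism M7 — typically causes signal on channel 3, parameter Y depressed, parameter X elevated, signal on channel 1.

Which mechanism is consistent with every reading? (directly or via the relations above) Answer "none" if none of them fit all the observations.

none

Testing each hypothesis:
(A) process P2 — fails on flag F3 raised, flag F2 raised, parameter X elevated, flag F1 raised (predicts parameter X depressed, not parameter X elevated)
(B) mechanism M3 — flag F3 raised NO; flag F2 raised NO; parameter X elevated NO; parameter Y depressed yes; flag F1 raised yes
(C) process P1 — flag F3 raised yes; flag F2 raised yes; parameter X elevated NO; parameter Y depressed yes; flag F1 raised yes
(D) process P3 — fails on flag F3 raised, flag F2 raised, parameter X elevated, parameter Y depressed (predicts parameter X depressed, not parameter X elevated; predicts parameter Y elevated, not parameter Y depressed)
(E) mechanism M7 — does not account for flag F3 raised, flag F2 raised, flag F1 raised
Every candidate fails on at least one observation.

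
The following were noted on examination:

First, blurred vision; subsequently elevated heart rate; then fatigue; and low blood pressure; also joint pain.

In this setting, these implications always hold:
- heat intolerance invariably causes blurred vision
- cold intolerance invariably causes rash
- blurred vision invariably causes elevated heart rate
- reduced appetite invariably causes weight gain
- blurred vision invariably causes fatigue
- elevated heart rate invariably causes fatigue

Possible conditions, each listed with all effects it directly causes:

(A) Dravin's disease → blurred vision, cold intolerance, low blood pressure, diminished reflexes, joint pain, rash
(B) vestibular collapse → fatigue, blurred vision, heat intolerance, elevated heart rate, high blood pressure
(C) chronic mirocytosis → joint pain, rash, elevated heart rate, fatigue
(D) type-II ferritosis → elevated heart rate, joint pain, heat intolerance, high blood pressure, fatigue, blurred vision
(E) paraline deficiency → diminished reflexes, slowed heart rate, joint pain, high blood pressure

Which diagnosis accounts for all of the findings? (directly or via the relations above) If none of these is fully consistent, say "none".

Checking each candidate against the observations:
(A) Dravin's disease — accounts for every observation (elevated heart rate via blurred vision → elevated heart rate)
(B) vestibular collapse — fails on low blood pressure, joint pain (predicts high blood pressure, not low blood pressure)
(C) chronic mirocytosis — does not account for blurred vision, low blood pressure
(D) type-II ferritosis — fails on low blood pressure (predicts high blood pressure, not low blood pressure)
(E) paraline deficiency — blurred vision miss; elevated heart rate miss; fatigue miss; low blood pressure miss; joint pain match
(A) alone accounts for all the evidence.

A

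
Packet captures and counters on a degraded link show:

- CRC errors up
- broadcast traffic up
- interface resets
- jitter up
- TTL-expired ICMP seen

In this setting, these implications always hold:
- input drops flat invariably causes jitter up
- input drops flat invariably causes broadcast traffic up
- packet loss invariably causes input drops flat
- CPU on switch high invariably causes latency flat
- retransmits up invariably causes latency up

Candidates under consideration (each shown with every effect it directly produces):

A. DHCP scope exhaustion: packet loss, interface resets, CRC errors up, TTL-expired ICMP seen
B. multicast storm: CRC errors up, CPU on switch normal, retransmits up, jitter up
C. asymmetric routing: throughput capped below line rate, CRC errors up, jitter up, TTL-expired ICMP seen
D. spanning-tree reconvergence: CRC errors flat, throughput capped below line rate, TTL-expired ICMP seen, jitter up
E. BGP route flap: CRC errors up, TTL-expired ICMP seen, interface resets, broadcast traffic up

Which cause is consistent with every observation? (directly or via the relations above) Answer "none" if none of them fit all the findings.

A

Per-candidate check:
(A) DHCP scope exhaustion — accounts for every observation (broadcast traffic up via packet loss → input drops flat → broadcast traffic up)
(B) multicast storm — CRC errors up +; broadcast traffic up -; interface resets -; jitter up +; TTL-expired ICMP seen -
(C) asymmetric routing — CRC errors up +; broadcast traffic up -; interface resets -; jitter up +; TTL-expired ICMP seen +
(D) spanning-tree reconvergence — CRC errors up -; broadcast traffic up -; interface resets -; jitter up +; TTL-expired ICMP seen +
(E) BGP route flap — does not account for jitter up
(A) alone accounts for all the evidence.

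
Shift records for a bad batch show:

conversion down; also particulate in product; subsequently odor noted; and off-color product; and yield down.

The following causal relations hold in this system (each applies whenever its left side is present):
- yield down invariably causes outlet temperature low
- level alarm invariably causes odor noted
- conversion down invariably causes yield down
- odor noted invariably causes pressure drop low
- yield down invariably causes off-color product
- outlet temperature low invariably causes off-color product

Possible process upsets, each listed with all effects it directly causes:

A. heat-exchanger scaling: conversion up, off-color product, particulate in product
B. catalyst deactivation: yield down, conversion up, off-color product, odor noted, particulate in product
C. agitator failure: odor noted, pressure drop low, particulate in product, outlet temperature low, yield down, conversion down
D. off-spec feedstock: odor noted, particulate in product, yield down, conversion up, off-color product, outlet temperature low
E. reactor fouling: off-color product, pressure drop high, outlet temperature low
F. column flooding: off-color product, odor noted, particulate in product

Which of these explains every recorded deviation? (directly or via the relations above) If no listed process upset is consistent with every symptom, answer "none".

Per-candidate check:
(A) heat-exchanger scaling — fails on conversion down, odor noted, yield down (predicts conversion up, not conversion down)
(B) catalyst deactivation — fails on conversion down (predicts conversion up, not conversion down)
(C) agitator failure — accounts for every observation (off-color product via yield down → off-color product)
(D) off-spec feedstock — fails on conversion down (predicts conversion up, not conversion down)
(E) reactor fouling — conversion down NO; particulate in product NO; odor noted NO; off-color product yes; yield down NO
(F) column flooding — conversion down NO; particulate in product yes; odor noted yes; off-color product yes; yield down NO
(C) alone accounts for all the evidence.

C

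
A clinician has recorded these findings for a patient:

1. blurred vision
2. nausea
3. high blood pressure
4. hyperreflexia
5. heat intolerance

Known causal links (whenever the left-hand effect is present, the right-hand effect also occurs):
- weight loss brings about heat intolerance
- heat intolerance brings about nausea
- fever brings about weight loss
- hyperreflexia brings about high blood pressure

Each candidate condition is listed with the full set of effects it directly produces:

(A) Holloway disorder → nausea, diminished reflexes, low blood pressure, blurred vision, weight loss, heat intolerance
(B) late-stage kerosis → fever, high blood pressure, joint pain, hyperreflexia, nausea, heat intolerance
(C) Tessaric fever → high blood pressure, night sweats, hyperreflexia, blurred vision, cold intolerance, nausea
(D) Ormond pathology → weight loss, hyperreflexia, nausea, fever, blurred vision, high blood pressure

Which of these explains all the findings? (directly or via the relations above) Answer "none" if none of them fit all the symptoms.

D

For each candidate, compare predicted effects to what was observed:
(A) Holloway disorder — blurred vision yes; nausea yes; high blood pressure NO; hyperreflexia NO; heat intolerance yes
(B) late-stage kerosis — blurred vision NO; nausea yes; high blood pressure yes; hyperreflexia yes; heat intolerance yes
(C) Tessaric fever — blurred vision yes; nausea yes; high blood pressure yes; hyperreflexia yes; heat intolerance NO
(D) Ormond pathology — blurred vision yes; nausea yes; high blood pressure yes; hyperreflexia yes; heat intolerance yes (via weight loss → heat intolerance)
(D) is the only candidate with no mismatches.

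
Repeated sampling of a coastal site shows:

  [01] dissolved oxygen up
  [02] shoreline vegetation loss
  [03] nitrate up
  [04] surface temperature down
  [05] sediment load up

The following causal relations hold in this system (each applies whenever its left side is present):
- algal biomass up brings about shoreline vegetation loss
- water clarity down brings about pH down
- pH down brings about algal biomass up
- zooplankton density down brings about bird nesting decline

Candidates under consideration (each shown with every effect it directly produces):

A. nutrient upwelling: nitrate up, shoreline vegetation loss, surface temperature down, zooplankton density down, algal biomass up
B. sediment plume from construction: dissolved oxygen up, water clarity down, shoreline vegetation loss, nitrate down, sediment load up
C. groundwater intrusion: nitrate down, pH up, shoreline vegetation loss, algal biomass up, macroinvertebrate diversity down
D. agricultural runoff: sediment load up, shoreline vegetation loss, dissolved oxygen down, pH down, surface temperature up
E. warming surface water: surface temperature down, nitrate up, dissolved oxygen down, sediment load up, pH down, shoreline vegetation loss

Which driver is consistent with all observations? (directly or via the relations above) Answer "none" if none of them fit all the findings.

none

Testing each hypothesis:
(A) nutrient upwelling — dissolved oxygen up miss; shoreline vegetation loss match; nitrate up match; surface temperature down match; sediment load up miss
(B) sediment plume from construction — dissolved oxygen up match; shoreline vegetation loss match; nitrate up miss; surface temperature down miss; sediment load up match
(C) groundwater intrusion — fails on dissolved oxygen up, nitrate up, surface temperature down, sediment load up (predicts nitrate down, not nitrate up)
(D) agricultural runoff — fails on dissolved oxygen up, nitrate up, surface temperature down (predicts dissolved oxygen down, not dissolved oxygen up; predicts surface temperature up, not surface temperature down)
(E) warming surface water — fails on dissolved oxygen up (predicts dissolved oxygen down, not dissolved oxygen up)
None of the listed candidates fits everything.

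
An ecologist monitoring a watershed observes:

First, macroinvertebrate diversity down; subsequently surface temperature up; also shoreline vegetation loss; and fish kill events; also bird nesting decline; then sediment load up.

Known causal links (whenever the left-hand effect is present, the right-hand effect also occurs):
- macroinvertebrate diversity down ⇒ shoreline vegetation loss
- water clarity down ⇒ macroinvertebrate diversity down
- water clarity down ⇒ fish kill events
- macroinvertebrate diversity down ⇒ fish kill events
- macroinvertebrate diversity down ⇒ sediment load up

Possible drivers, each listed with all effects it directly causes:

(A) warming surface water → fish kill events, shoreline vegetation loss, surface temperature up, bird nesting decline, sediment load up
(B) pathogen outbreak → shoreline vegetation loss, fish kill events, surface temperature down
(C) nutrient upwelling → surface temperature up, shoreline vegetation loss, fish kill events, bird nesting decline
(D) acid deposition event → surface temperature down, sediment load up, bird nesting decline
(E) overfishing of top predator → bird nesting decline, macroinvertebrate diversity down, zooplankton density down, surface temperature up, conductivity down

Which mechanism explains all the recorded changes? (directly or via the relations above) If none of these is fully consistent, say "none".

Per-candidate check:
(A) warming surface water — does not account for macroinvertebrate diversity down
(B) pathogen outbreak — fails on macroinvertebrate diversity down, surface temperature up, bird nesting decline, sediment load up (predicts surface temperature down, not surface temperature up)
(C) nutrient upwelling — macroinvertebrate diversity down NO; surface temperature up yes; shoreline vegetation loss yes; fish kill events yes; bird nesting decline yes; sediment load up NO
(D) acid deposition event — fails on macroinvertebrate diversity down, surface temperature up, shoreline vegetation loss, fish kill events (predicts surface temperature down, not surface temperature up)
(E) overfishing of top predator — accounts for every observation (shoreline vegetation loss by macroinvertebrate diversity down → shoreline vegetation loss)
(E) is the only candidate with no mismatches.

E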